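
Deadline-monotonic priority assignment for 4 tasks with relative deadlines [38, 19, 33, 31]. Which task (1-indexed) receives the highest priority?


Sort tasks by relative deadline (ascending):
  Task 2: deadline = 19
  Task 4: deadline = 31
  Task 3: deadline = 33
  Task 1: deadline = 38
Priority order (highest first): [2, 4, 3, 1]
Highest priority task = 2

2


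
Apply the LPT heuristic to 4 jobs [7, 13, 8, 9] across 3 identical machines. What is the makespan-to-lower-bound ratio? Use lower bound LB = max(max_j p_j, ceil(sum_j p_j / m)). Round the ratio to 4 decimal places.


LPT order: [13, 9, 8, 7]
Machine loads after assignment: [13, 9, 15]
LPT makespan = 15
Lower bound = max(max_job, ceil(total/3)) = max(13, 13) = 13
Ratio = 15 / 13 = 1.1538

1.1538


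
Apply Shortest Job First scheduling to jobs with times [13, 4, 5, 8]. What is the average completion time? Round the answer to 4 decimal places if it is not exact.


SJF order (ascending): [4, 5, 8, 13]
Completion times:
  Job 1: burst=4, C=4
  Job 2: burst=5, C=9
  Job 3: burst=8, C=17
  Job 4: burst=13, C=30
Average completion = 60/4 = 15.0

15.0


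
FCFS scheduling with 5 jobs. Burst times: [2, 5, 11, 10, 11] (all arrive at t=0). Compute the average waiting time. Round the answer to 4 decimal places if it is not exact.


FCFS order (as given): [2, 5, 11, 10, 11]
Waiting times:
  Job 1: wait = 0
  Job 2: wait = 2
  Job 3: wait = 7
  Job 4: wait = 18
  Job 5: wait = 28
Sum of waiting times = 55
Average waiting time = 55/5 = 11.0

11.0


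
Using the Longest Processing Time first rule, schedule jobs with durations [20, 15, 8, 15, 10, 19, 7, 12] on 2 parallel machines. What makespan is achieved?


Sort jobs in decreasing order (LPT): [20, 19, 15, 15, 12, 10, 8, 7]
Assign each job to the least loaded machine:
  Machine 1: jobs [20, 15, 10, 8], load = 53
  Machine 2: jobs [19, 15, 12, 7], load = 53
Makespan = max load = 53

53


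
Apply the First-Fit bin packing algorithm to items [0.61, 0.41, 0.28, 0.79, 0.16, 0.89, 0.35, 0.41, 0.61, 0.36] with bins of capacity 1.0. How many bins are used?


Place items sequentially using First-Fit:
  Item 0.61 -> new Bin 1
  Item 0.41 -> new Bin 2
  Item 0.28 -> Bin 1 (now 0.89)
  Item 0.79 -> new Bin 3
  Item 0.16 -> Bin 2 (now 0.57)
  Item 0.89 -> new Bin 4
  Item 0.35 -> Bin 2 (now 0.92)
  Item 0.41 -> new Bin 5
  Item 0.61 -> new Bin 6
  Item 0.36 -> Bin 5 (now 0.77)
Total bins used = 6

6


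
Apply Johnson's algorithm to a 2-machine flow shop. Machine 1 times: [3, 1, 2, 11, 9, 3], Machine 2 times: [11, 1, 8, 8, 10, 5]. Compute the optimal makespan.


Apply Johnson's rule:
  Group 1 (a <= b): [(2, 1, 1), (3, 2, 8), (1, 3, 11), (6, 3, 5), (5, 9, 10)]
  Group 2 (a > b): [(4, 11, 8)]
Optimal job order: [2, 3, 1, 6, 5, 4]
Schedule:
  Job 2: M1 done at 1, M2 done at 2
  Job 3: M1 done at 3, M2 done at 11
  Job 1: M1 done at 6, M2 done at 22
  Job 6: M1 done at 9, M2 done at 27
  Job 5: M1 done at 18, M2 done at 37
  Job 4: M1 done at 29, M2 done at 45
Makespan = 45

45


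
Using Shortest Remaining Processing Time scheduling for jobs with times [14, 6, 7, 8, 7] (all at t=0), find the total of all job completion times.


Since all jobs arrive at t=0, SRPT equals SPT ordering.
SPT order: [6, 7, 7, 8, 14]
Completion times:
  Job 1: p=6, C=6
  Job 2: p=7, C=13
  Job 3: p=7, C=20
  Job 4: p=8, C=28
  Job 5: p=14, C=42
Total completion time = 6 + 13 + 20 + 28 + 42 = 109

109


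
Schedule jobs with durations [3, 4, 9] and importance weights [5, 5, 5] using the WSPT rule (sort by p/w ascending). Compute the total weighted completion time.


Compute p/w ratios and sort ascending (WSPT): [(3, 5), (4, 5), (9, 5)]
Compute weighted completion times:
  Job (p=3,w=5): C=3, w*C=5*3=15
  Job (p=4,w=5): C=7, w*C=5*7=35
  Job (p=9,w=5): C=16, w*C=5*16=80
Total weighted completion time = 130

130


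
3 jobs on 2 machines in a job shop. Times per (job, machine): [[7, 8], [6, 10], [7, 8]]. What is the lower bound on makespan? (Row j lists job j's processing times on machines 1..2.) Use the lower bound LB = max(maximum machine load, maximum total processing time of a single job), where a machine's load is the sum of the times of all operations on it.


Machine loads:
  Machine 1: 7 + 6 + 7 = 20
  Machine 2: 8 + 10 + 8 = 26
Max machine load = 26
Job totals:
  Job 1: 15
  Job 2: 16
  Job 3: 15
Max job total = 16
Lower bound = max(26, 16) = 26

26


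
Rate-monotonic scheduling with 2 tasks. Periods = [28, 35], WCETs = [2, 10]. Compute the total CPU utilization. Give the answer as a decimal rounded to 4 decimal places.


Compute individual utilizations (exact fractions):
  Task 1: C/T = 2/28 = 1/14 (approx. 0.0714)
  Task 2: C/T = 10/35 = 2/7 (approx. 0.2857)
Total utilization U = 1/14 + 2/7 = 5/14
Rounded to 4 decimal places: U = 0.3571
RM (Liu & Layland) bound for 2 tasks = 0.828427; compare with U = 5/14 (approx. 0.357143)
U <= bound, so schedulable by RM sufficient condition.

0.3571


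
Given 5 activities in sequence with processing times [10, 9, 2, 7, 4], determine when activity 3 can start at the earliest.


Activity 3 starts after activities 1 through 2 complete.
Predecessor durations: [10, 9]
ES = 10 + 9 = 19

19


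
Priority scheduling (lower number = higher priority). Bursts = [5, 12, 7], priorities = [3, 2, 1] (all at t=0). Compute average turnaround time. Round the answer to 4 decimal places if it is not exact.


Sort by priority (ascending = highest first):
Order: [(1, 7), (2, 12), (3, 5)]
Completion times:
  Priority 1, burst=7, C=7
  Priority 2, burst=12, C=19
  Priority 3, burst=5, C=24
Average turnaround = 50/3 = 16.6667

16.6667


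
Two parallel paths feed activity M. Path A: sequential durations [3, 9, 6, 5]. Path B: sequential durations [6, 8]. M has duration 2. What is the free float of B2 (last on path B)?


ES(B2) = sum of predecessors on chain B = 6
EF(B2) = ES + duration = 6 + 8 = 14
Successor of B2 is M. ES(M) = max(sum(A), sum(B)) = max(23, 14) = 23
Free float = ES(successor) - EF(current) = 23 - 14 = 9

9


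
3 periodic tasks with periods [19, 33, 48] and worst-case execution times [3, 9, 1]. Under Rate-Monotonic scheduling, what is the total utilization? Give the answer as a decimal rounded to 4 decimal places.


Compute individual utilizations (exact fractions):
  Task 1: C/T = 3/19 (approx. 0.1579)
  Task 2: C/T = 9/33 = 3/11 (approx. 0.2727)
  Task 3: C/T = 1/48 (approx. 0.0208)
Total utilization U = 3/19 + 3/11 + 1/48 = 4529/10032
Rounded to 4 decimal places: U = 0.4515
RM (Liu & Layland) bound for 3 tasks = 0.779763; compare with U = 4529/10032 (approx. 0.451455)
U <= bound, so schedulable by RM sufficient condition.

0.4515


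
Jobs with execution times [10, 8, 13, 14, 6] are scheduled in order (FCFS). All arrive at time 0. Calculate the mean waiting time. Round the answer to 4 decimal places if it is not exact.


FCFS order (as given): [10, 8, 13, 14, 6]
Waiting times:
  Job 1: wait = 0
  Job 2: wait = 10
  Job 3: wait = 18
  Job 4: wait = 31
  Job 5: wait = 45
Sum of waiting times = 104
Average waiting time = 104/5 = 20.8

20.8


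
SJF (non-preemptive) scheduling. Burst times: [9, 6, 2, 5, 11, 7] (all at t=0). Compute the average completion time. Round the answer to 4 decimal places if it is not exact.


SJF order (ascending): [2, 5, 6, 7, 9, 11]
Completion times:
  Job 1: burst=2, C=2
  Job 2: burst=5, C=7
  Job 3: burst=6, C=13
  Job 4: burst=7, C=20
  Job 5: burst=9, C=29
  Job 6: burst=11, C=40
Average completion = 111/6 = 18.5

18.5


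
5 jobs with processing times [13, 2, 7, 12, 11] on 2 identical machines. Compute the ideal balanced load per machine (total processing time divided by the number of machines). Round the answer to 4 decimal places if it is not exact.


Total processing time = 13 + 2 + 7 + 12 + 11 = 45
Number of machines = 2
Ideal balanced load = 45 / 2 = 22.5

22.5


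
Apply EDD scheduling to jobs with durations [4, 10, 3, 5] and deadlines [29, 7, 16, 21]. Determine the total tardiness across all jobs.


Sort by due date (EDD order): [(10, 7), (3, 16), (5, 21), (4, 29)]
Compute completion times and tardiness:
  Job 1: p=10, d=7, C=10, tardiness=max(0,10-7)=3
  Job 2: p=3, d=16, C=13, tardiness=max(0,13-16)=0
  Job 3: p=5, d=21, C=18, tardiness=max(0,18-21)=0
  Job 4: p=4, d=29, C=22, tardiness=max(0,22-29)=0
Total tardiness = 3

3


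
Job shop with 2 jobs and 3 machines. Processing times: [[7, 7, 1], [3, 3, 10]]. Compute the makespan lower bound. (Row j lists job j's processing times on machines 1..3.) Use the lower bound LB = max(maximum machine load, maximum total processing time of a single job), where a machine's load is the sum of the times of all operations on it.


Machine loads:
  Machine 1: 7 + 3 = 10
  Machine 2: 7 + 3 = 10
  Machine 3: 1 + 10 = 11
Max machine load = 11
Job totals:
  Job 1: 15
  Job 2: 16
Max job total = 16
Lower bound = max(11, 16) = 16

16


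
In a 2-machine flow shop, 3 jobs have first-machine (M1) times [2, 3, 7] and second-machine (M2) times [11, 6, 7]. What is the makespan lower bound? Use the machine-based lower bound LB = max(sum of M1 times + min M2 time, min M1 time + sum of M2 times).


LB1 = sum(M1 times) + min(M2 times) = 12 + 6 = 18
LB2 = min(M1 times) + sum(M2 times) = 2 + 24 = 26
Lower bound = max(LB1, LB2) = max(18, 26) = 26

26


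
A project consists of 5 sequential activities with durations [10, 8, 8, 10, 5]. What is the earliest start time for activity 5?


Activity 5 starts after activities 1 through 4 complete.
Predecessor durations: [10, 8, 8, 10]
ES = 10 + 8 + 8 + 10 = 36

36


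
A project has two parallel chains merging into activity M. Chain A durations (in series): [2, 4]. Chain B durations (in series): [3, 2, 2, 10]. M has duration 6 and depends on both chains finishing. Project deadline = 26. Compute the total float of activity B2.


Forward pass: ES(B2) = sum of predecessors on chain B = 3
EF = ES + duration = 3 + 2 = 5
Backward pass: LF(M) = deadline = 26; LS(M) = 26 - 6 = 20
LF(B2) = LS(M) - sum(successors on chain B) = 20 - 12 = 8
LS = LF - duration = 8 - 2 = 6
Total float = LS - ES = 6 - 3 = 3

3


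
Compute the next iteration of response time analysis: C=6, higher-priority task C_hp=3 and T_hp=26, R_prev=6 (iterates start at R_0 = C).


R_next = C + ceil(R_prev / T_hp) * C_hp
ceil(6 / 26) = ceil(0.2308) = 1
Interference = 1 * 3 = 3
R_next = 6 + 3 = 9

9


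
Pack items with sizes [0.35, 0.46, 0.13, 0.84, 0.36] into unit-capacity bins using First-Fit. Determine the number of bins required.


Place items sequentially using First-Fit:
  Item 0.35 -> new Bin 1
  Item 0.46 -> Bin 1 (now 0.81)
  Item 0.13 -> Bin 1 (now 0.94)
  Item 0.84 -> new Bin 2
  Item 0.36 -> new Bin 3
Total bins used = 3

3


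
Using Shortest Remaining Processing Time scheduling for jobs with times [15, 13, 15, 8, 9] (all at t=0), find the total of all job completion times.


Since all jobs arrive at t=0, SRPT equals SPT ordering.
SPT order: [8, 9, 13, 15, 15]
Completion times:
  Job 1: p=8, C=8
  Job 2: p=9, C=17
  Job 3: p=13, C=30
  Job 4: p=15, C=45
  Job 5: p=15, C=60
Total completion time = 8 + 17 + 30 + 45 + 60 = 160

160


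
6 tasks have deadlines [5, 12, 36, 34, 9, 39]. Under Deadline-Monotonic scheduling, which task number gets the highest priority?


Sort tasks by relative deadline (ascending):
  Task 1: deadline = 5
  Task 5: deadline = 9
  Task 2: deadline = 12
  Task 4: deadline = 34
  Task 3: deadline = 36
  Task 6: deadline = 39
Priority order (highest first): [1, 5, 2, 4, 3, 6]
Highest priority task = 1

1


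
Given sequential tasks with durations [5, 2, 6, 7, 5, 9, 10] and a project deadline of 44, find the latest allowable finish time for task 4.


LF(activity 4) = deadline - sum of successor durations
Successors: activities 5 through 7 with durations [5, 9, 10]
Sum of successor durations = 24
LF = 44 - 24 = 20

20


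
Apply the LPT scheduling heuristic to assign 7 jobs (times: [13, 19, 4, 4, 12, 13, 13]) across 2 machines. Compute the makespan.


Sort jobs in decreasing order (LPT): [19, 13, 13, 13, 12, 4, 4]
Assign each job to the least loaded machine:
  Machine 1: jobs [19, 13, 4, 4], load = 40
  Machine 2: jobs [13, 13, 12], load = 38
Makespan = max load = 40

40


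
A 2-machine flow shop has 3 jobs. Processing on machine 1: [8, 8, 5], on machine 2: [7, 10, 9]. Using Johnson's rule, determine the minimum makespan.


Apply Johnson's rule:
  Group 1 (a <= b): [(3, 5, 9), (2, 8, 10)]
  Group 2 (a > b): [(1, 8, 7)]
Optimal job order: [3, 2, 1]
Schedule:
  Job 3: M1 done at 5, M2 done at 14
  Job 2: M1 done at 13, M2 done at 24
  Job 1: M1 done at 21, M2 done at 31
Makespan = 31

31


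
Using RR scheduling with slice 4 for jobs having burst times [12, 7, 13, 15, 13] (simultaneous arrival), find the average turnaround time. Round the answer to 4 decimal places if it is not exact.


Time quantum = 4
Execution trace:
  J1 runs 4 units, time = 4
  J2 runs 4 units, time = 8
  J3 runs 4 units, time = 12
  J4 runs 4 units, time = 16
  J5 runs 4 units, time = 20
  J1 runs 4 units, time = 24
  J2 runs 3 units, time = 27
  J3 runs 4 units, time = 31
  J4 runs 4 units, time = 35
  J5 runs 4 units, time = 39
  J1 runs 4 units, time = 43
  J3 runs 4 units, time = 47
  J4 runs 4 units, time = 51
  J5 runs 4 units, time = 55
  J3 runs 1 units, time = 56
  J4 runs 3 units, time = 59
  J5 runs 1 units, time = 60
Finish times: [43, 27, 56, 59, 60]
Average turnaround = 245/5 = 49.0

49.0


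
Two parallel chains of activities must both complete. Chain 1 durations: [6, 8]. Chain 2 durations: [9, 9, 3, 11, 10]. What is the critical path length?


Path A total = 6 + 8 = 14
Path B total = 9 + 9 + 3 + 11 + 10 = 42
Critical path = longest path = max(14, 42) = 42

42


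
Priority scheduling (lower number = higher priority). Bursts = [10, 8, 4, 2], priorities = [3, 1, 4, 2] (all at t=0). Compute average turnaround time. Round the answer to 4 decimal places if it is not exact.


Sort by priority (ascending = highest first):
Order: [(1, 8), (2, 2), (3, 10), (4, 4)]
Completion times:
  Priority 1, burst=8, C=8
  Priority 2, burst=2, C=10
  Priority 3, burst=10, C=20
  Priority 4, burst=4, C=24
Average turnaround = 62/4 = 15.5

15.5


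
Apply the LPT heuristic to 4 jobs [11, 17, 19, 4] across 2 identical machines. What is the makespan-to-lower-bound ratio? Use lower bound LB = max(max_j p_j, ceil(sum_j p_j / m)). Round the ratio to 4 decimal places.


LPT order: [19, 17, 11, 4]
Machine loads after assignment: [23, 28]
LPT makespan = 28
Lower bound = max(max_job, ceil(total/2)) = max(19, 26) = 26
Ratio = 28 / 26 = 1.0769

1.0769


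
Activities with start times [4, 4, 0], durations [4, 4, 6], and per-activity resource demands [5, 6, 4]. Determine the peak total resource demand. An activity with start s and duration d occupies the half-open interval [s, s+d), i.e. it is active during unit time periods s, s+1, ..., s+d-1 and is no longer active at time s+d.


Each activity i is active on [start_i, start_i + duration_i).
Compute total resource usage per time slot:
  t=0: active resources = [4], total = 4
  t=1: active resources = [4], total = 4
  t=2: active resources = [4], total = 4
  t=3: active resources = [4], total = 4
  t=4: active resources = [5, 6, 4], total = 15
  t=5: active resources = [5, 6, 4], total = 15
  t=6: active resources = [5, 6], total = 11
  t=7: active resources = [5, 6], total = 11
Peak resource demand = 15

15


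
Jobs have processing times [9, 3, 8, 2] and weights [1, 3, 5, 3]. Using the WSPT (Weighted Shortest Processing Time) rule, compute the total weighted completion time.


Compute p/w ratios and sort ascending (WSPT): [(2, 3), (3, 3), (8, 5), (9, 1)]
Compute weighted completion times:
  Job (p=2,w=3): C=2, w*C=3*2=6
  Job (p=3,w=3): C=5, w*C=3*5=15
  Job (p=8,w=5): C=13, w*C=5*13=65
  Job (p=9,w=1): C=22, w*C=1*22=22
Total weighted completion time = 108

108


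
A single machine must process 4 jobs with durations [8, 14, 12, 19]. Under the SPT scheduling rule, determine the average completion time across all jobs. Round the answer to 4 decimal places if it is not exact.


Sort jobs by processing time (SPT order): [8, 12, 14, 19]
Compute completion times sequentially:
  Job 1: processing = 8, completes at 8
  Job 2: processing = 12, completes at 20
  Job 3: processing = 14, completes at 34
  Job 4: processing = 19, completes at 53
Sum of completion times = 115
Average completion time = 115/4 = 28.75

28.75


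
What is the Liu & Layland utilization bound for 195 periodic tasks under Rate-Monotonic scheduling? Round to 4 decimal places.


Compute 2^(1/195) = 1.0035609260
Subtract 1: 1.0035609260 - 1 = 0.0035609260
Multiply by n: 195 * 0.0035609260 = 0.6943805700
Round to 4 dp: 0.6944

0.6944


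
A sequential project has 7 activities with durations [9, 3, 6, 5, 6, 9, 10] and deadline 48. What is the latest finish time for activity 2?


LF(activity 2) = deadline - sum of successor durations
Successors: activities 3 through 7 with durations [6, 5, 6, 9, 10]
Sum of successor durations = 36
LF = 48 - 36 = 12

12


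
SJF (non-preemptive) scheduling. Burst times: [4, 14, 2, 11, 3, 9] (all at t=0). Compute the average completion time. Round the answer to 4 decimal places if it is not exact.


SJF order (ascending): [2, 3, 4, 9, 11, 14]
Completion times:
  Job 1: burst=2, C=2
  Job 2: burst=3, C=5
  Job 3: burst=4, C=9
  Job 4: burst=9, C=18
  Job 5: burst=11, C=29
  Job 6: burst=14, C=43
Average completion = 106/6 = 17.6667

17.6667


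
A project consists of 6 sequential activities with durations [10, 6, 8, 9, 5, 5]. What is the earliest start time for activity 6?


Activity 6 starts after activities 1 through 5 complete.
Predecessor durations: [10, 6, 8, 9, 5]
ES = 10 + 6 + 8 + 9 + 5 = 38

38


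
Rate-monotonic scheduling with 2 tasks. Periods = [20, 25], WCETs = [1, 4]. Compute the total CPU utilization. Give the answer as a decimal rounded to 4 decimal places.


Compute individual utilizations (exact fractions):
  Task 1: C/T = 1/20 (approx. 0.05)
  Task 2: C/T = 4/25 (approx. 0.16)
Total utilization U = 1/20 + 4/25 = 21/100
Rounded to 4 decimal places: U = 0.2100
RM (Liu & Layland) bound for 2 tasks = 0.828427; compare with U = 21/100 (approx. 0.210000)
U <= bound, so schedulable by RM sufficient condition.

0.2100


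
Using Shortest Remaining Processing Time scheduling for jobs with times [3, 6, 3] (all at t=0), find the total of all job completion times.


Since all jobs arrive at t=0, SRPT equals SPT ordering.
SPT order: [3, 3, 6]
Completion times:
  Job 1: p=3, C=3
  Job 2: p=3, C=6
  Job 3: p=6, C=12
Total completion time = 3 + 6 + 12 = 21

21


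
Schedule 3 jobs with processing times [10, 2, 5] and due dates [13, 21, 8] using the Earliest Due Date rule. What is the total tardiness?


Sort by due date (EDD order): [(5, 8), (10, 13), (2, 21)]
Compute completion times and tardiness:
  Job 1: p=5, d=8, C=5, tardiness=max(0,5-8)=0
  Job 2: p=10, d=13, C=15, tardiness=max(0,15-13)=2
  Job 3: p=2, d=21, C=17, tardiness=max(0,17-21)=0
Total tardiness = 2

2


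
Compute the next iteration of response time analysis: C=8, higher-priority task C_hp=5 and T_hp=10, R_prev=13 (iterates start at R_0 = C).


R_next = C + ceil(R_prev / T_hp) * C_hp
ceil(13 / 10) = ceil(1.3) = 2
Interference = 2 * 5 = 10
R_next = 8 + 10 = 18

18


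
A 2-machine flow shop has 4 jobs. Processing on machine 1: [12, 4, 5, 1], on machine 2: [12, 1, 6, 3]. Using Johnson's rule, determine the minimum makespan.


Apply Johnson's rule:
  Group 1 (a <= b): [(4, 1, 3), (3, 5, 6), (1, 12, 12)]
  Group 2 (a > b): [(2, 4, 1)]
Optimal job order: [4, 3, 1, 2]
Schedule:
  Job 4: M1 done at 1, M2 done at 4
  Job 3: M1 done at 6, M2 done at 12
  Job 1: M1 done at 18, M2 done at 30
  Job 2: M1 done at 22, M2 done at 31
Makespan = 31

31


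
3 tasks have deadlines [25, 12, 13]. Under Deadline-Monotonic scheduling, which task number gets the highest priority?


Sort tasks by relative deadline (ascending):
  Task 2: deadline = 12
  Task 3: deadline = 13
  Task 1: deadline = 25
Priority order (highest first): [2, 3, 1]
Highest priority task = 2

2


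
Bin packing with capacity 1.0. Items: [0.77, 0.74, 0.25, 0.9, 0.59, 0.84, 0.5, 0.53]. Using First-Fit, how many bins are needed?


Place items sequentially using First-Fit:
  Item 0.77 -> new Bin 1
  Item 0.74 -> new Bin 2
  Item 0.25 -> Bin 2 (now 0.99)
  Item 0.9 -> new Bin 3
  Item 0.59 -> new Bin 4
  Item 0.84 -> new Bin 5
  Item 0.5 -> new Bin 6
  Item 0.53 -> new Bin 7
Total bins used = 7

7


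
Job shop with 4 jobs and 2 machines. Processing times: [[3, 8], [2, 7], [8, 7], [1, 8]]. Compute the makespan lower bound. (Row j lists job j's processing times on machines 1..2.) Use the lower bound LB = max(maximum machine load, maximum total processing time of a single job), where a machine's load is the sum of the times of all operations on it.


Machine loads:
  Machine 1: 3 + 2 + 8 + 1 = 14
  Machine 2: 8 + 7 + 7 + 8 = 30
Max machine load = 30
Job totals:
  Job 1: 11
  Job 2: 9
  Job 3: 15
  Job 4: 9
Max job total = 15
Lower bound = max(30, 15) = 30

30


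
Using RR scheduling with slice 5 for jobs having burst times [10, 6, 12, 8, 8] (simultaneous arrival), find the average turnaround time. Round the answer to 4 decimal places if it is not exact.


Time quantum = 5
Execution trace:
  J1 runs 5 units, time = 5
  J2 runs 5 units, time = 10
  J3 runs 5 units, time = 15
  J4 runs 5 units, time = 20
  J5 runs 5 units, time = 25
  J1 runs 5 units, time = 30
  J2 runs 1 units, time = 31
  J3 runs 5 units, time = 36
  J4 runs 3 units, time = 39
  J5 runs 3 units, time = 42
  J3 runs 2 units, time = 44
Finish times: [30, 31, 44, 39, 42]
Average turnaround = 186/5 = 37.2

37.2


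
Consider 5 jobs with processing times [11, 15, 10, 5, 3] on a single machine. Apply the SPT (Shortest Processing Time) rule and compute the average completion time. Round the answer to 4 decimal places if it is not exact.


Sort jobs by processing time (SPT order): [3, 5, 10, 11, 15]
Compute completion times sequentially:
  Job 1: processing = 3, completes at 3
  Job 2: processing = 5, completes at 8
  Job 3: processing = 10, completes at 18
  Job 4: processing = 11, completes at 29
  Job 5: processing = 15, completes at 44
Sum of completion times = 102
Average completion time = 102/5 = 20.4

20.4


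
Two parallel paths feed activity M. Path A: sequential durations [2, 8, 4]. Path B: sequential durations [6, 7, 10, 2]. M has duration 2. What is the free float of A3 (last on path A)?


ES(A3) = sum of predecessors on chain A = 10
EF(A3) = ES + duration = 10 + 4 = 14
Successor of A3 is M. ES(M) = max(sum(A), sum(B)) = max(14, 25) = 25
Free float = ES(successor) - EF(current) = 25 - 14 = 11

11


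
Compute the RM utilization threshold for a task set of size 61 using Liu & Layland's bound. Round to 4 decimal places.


Compute 2^(1/61) = 1.0114278734
Subtract 1: 1.0114278734 - 1 = 0.0114278734
Multiply by n: 61 * 0.0114278734 = 0.6971002774
Round to 4 dp: 0.6971

0.6971


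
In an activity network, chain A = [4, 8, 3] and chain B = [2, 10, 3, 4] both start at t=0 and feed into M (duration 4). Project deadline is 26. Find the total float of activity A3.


Forward pass: ES(A3) = sum of predecessors on chain A = 12
EF = ES + duration = 12 + 3 = 15
Backward pass: LF(M) = deadline = 26; LS(M) = 26 - 4 = 22
LF(A3) = LS(M) - sum(successors on chain A) = 22 - 0 = 22
LS = LF - duration = 22 - 3 = 19
Total float = LS - ES = 19 - 12 = 7

7


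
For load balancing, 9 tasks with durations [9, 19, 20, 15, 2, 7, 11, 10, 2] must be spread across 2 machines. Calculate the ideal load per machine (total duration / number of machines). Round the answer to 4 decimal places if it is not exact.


Total processing time = 9 + 19 + 20 + 15 + 2 + 7 + 11 + 10 + 2 = 95
Number of machines = 2
Ideal balanced load = 95 / 2 = 47.5

47.5


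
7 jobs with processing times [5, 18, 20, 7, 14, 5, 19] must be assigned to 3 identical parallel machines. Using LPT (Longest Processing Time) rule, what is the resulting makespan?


Sort jobs in decreasing order (LPT): [20, 19, 18, 14, 7, 5, 5]
Assign each job to the least loaded machine:
  Machine 1: jobs [20, 5, 5], load = 30
  Machine 2: jobs [19, 7], load = 26
  Machine 3: jobs [18, 14], load = 32
Makespan = max load = 32

32


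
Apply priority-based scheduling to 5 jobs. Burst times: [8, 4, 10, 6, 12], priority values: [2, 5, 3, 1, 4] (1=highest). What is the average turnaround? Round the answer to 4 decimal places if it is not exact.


Sort by priority (ascending = highest first):
Order: [(1, 6), (2, 8), (3, 10), (4, 12), (5, 4)]
Completion times:
  Priority 1, burst=6, C=6
  Priority 2, burst=8, C=14
  Priority 3, burst=10, C=24
  Priority 4, burst=12, C=36
  Priority 5, burst=4, C=40
Average turnaround = 120/5 = 24.0

24.0


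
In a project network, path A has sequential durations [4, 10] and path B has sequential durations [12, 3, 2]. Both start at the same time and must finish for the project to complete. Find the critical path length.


Path A total = 4 + 10 = 14
Path B total = 12 + 3 + 2 = 17
Critical path = longest path = max(14, 17) = 17

17


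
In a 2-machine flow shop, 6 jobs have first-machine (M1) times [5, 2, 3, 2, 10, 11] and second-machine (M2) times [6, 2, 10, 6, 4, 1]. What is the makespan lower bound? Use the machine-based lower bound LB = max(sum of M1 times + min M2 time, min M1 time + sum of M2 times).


LB1 = sum(M1 times) + min(M2 times) = 33 + 1 = 34
LB2 = min(M1 times) + sum(M2 times) = 2 + 29 = 31
Lower bound = max(LB1, LB2) = max(34, 31) = 34

34


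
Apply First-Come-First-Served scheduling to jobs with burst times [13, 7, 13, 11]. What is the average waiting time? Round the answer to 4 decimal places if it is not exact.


FCFS order (as given): [13, 7, 13, 11]
Waiting times:
  Job 1: wait = 0
  Job 2: wait = 13
  Job 3: wait = 20
  Job 4: wait = 33
Sum of waiting times = 66
Average waiting time = 66/4 = 16.5

16.5


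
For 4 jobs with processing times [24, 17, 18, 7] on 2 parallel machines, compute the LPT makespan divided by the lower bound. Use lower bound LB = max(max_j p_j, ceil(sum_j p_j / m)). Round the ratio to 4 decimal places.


LPT order: [24, 18, 17, 7]
Machine loads after assignment: [31, 35]
LPT makespan = 35
Lower bound = max(max_job, ceil(total/2)) = max(24, 33) = 33
Ratio = 35 / 33 = 1.0606

1.0606


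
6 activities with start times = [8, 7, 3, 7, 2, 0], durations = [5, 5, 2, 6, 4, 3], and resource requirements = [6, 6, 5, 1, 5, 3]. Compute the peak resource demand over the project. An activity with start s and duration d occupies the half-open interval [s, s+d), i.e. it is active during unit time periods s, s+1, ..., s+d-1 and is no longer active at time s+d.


Each activity i is active on [start_i, start_i + duration_i).
Compute total resource usage per time slot:
  t=0: active resources = [3], total = 3
  t=1: active resources = [3], total = 3
  t=2: active resources = [5, 3], total = 8
  t=3: active resources = [5, 5], total = 10
  t=4: active resources = [5, 5], total = 10
  t=5: active resources = [5], total = 5
  t=6: active resources = [], total = 0
  t=7: active resources = [6, 1], total = 7
  t=8: active resources = [6, 6, 1], total = 13
  t=9: active resources = [6, 6, 1], total = 13
  t=10: active resources = [6, 6, 1], total = 13
  t=11: active resources = [6, 6, 1], total = 13
  t=12: active resources = [6, 1], total = 7
Peak resource demand = 13

13


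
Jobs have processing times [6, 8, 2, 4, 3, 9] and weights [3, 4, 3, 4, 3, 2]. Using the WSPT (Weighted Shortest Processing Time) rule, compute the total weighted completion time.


Compute p/w ratios and sort ascending (WSPT): [(2, 3), (4, 4), (3, 3), (6, 3), (8, 4), (9, 2)]
Compute weighted completion times:
  Job (p=2,w=3): C=2, w*C=3*2=6
  Job (p=4,w=4): C=6, w*C=4*6=24
  Job (p=3,w=3): C=9, w*C=3*9=27
  Job (p=6,w=3): C=15, w*C=3*15=45
  Job (p=8,w=4): C=23, w*C=4*23=92
  Job (p=9,w=2): C=32, w*C=2*32=64
Total weighted completion time = 258

258


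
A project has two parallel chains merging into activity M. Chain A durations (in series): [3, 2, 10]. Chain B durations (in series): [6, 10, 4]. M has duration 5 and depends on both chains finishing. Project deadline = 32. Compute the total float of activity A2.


Forward pass: ES(A2) = sum of predecessors on chain A = 3
EF = ES + duration = 3 + 2 = 5
Backward pass: LF(M) = deadline = 32; LS(M) = 32 - 5 = 27
LF(A2) = LS(M) - sum(successors on chain A) = 27 - 10 = 17
LS = LF - duration = 17 - 2 = 15
Total float = LS - ES = 15 - 3 = 12

12


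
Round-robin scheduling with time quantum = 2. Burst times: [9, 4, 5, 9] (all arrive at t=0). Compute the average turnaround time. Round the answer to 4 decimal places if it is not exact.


Time quantum = 2
Execution trace:
  J1 runs 2 units, time = 2
  J2 runs 2 units, time = 4
  J3 runs 2 units, time = 6
  J4 runs 2 units, time = 8
  J1 runs 2 units, time = 10
  J2 runs 2 units, time = 12
  J3 runs 2 units, time = 14
  J4 runs 2 units, time = 16
  J1 runs 2 units, time = 18
  J3 runs 1 units, time = 19
  J4 runs 2 units, time = 21
  J1 runs 2 units, time = 23
  J4 runs 2 units, time = 25
  J1 runs 1 units, time = 26
  J4 runs 1 units, time = 27
Finish times: [26, 12, 19, 27]
Average turnaround = 84/4 = 21.0

21.0


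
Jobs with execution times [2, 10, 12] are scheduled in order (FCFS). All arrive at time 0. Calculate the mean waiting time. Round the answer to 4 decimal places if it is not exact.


FCFS order (as given): [2, 10, 12]
Waiting times:
  Job 1: wait = 0
  Job 2: wait = 2
  Job 3: wait = 12
Sum of waiting times = 14
Average waiting time = 14/3 = 4.6667

4.6667


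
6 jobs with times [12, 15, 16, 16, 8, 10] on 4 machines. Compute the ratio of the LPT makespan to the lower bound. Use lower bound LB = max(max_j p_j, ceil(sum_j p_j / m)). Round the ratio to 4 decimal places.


LPT order: [16, 16, 15, 12, 10, 8]
Machine loads after assignment: [16, 16, 23, 22]
LPT makespan = 23
Lower bound = max(max_job, ceil(total/4)) = max(16, 20) = 20
Ratio = 23 / 20 = 1.15

1.15


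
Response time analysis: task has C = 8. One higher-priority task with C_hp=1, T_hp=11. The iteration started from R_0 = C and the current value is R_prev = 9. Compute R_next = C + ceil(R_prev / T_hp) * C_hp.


R_next = C + ceil(R_prev / T_hp) * C_hp
ceil(9 / 11) = ceil(0.8182) = 1
Interference = 1 * 1 = 1
R_next = 8 + 1 = 9
R_next = R_prev, so the iteration has converged (response time = 9).

9


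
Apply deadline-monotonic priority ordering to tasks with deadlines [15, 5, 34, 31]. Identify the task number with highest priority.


Sort tasks by relative deadline (ascending):
  Task 2: deadline = 5
  Task 1: deadline = 15
  Task 4: deadline = 31
  Task 3: deadline = 34
Priority order (highest first): [2, 1, 4, 3]
Highest priority task = 2

2


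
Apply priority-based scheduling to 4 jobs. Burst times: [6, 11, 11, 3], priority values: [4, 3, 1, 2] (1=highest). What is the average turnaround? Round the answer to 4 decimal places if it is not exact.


Sort by priority (ascending = highest first):
Order: [(1, 11), (2, 3), (3, 11), (4, 6)]
Completion times:
  Priority 1, burst=11, C=11
  Priority 2, burst=3, C=14
  Priority 3, burst=11, C=25
  Priority 4, burst=6, C=31
Average turnaround = 81/4 = 20.25

20.25


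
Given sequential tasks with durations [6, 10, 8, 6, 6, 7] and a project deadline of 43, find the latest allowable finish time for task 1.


LF(activity 1) = deadline - sum of successor durations
Successors: activities 2 through 6 with durations [10, 8, 6, 6, 7]
Sum of successor durations = 37
LF = 43 - 37 = 6

6


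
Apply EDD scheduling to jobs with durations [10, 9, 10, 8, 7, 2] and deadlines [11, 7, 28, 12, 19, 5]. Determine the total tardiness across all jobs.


Sort by due date (EDD order): [(2, 5), (9, 7), (10, 11), (8, 12), (7, 19), (10, 28)]
Compute completion times and tardiness:
  Job 1: p=2, d=5, C=2, tardiness=max(0,2-5)=0
  Job 2: p=9, d=7, C=11, tardiness=max(0,11-7)=4
  Job 3: p=10, d=11, C=21, tardiness=max(0,21-11)=10
  Job 4: p=8, d=12, C=29, tardiness=max(0,29-12)=17
  Job 5: p=7, d=19, C=36, tardiness=max(0,36-19)=17
  Job 6: p=10, d=28, C=46, tardiness=max(0,46-28)=18
Total tardiness = 66

66


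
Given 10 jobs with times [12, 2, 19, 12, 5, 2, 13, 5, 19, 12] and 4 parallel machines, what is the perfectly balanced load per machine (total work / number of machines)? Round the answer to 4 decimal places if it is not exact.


Total processing time = 12 + 2 + 19 + 12 + 5 + 2 + 13 + 5 + 19 + 12 = 101
Number of machines = 4
Ideal balanced load = 101 / 4 = 25.25

25.25


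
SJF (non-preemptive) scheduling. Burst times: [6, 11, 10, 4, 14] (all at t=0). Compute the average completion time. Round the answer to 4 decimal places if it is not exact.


SJF order (ascending): [4, 6, 10, 11, 14]
Completion times:
  Job 1: burst=4, C=4
  Job 2: burst=6, C=10
  Job 3: burst=10, C=20
  Job 4: burst=11, C=31
  Job 5: burst=14, C=45
Average completion = 110/5 = 22.0

22.0


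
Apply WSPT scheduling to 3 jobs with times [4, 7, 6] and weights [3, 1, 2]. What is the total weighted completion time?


Compute p/w ratios and sort ascending (WSPT): [(4, 3), (6, 2), (7, 1)]
Compute weighted completion times:
  Job (p=4,w=3): C=4, w*C=3*4=12
  Job (p=6,w=2): C=10, w*C=2*10=20
  Job (p=7,w=1): C=17, w*C=1*17=17
Total weighted completion time = 49

49


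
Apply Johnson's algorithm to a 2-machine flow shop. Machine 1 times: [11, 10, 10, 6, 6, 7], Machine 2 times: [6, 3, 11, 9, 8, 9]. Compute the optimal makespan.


Apply Johnson's rule:
  Group 1 (a <= b): [(4, 6, 9), (5, 6, 8), (6, 7, 9), (3, 10, 11)]
  Group 2 (a > b): [(1, 11, 6), (2, 10, 3)]
Optimal job order: [4, 5, 6, 3, 1, 2]
Schedule:
  Job 4: M1 done at 6, M2 done at 15
  Job 5: M1 done at 12, M2 done at 23
  Job 6: M1 done at 19, M2 done at 32
  Job 3: M1 done at 29, M2 done at 43
  Job 1: M1 done at 40, M2 done at 49
  Job 2: M1 done at 50, M2 done at 53
Makespan = 53

53


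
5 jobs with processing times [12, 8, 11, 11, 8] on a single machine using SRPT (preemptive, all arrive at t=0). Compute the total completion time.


Since all jobs arrive at t=0, SRPT equals SPT ordering.
SPT order: [8, 8, 11, 11, 12]
Completion times:
  Job 1: p=8, C=8
  Job 2: p=8, C=16
  Job 3: p=11, C=27
  Job 4: p=11, C=38
  Job 5: p=12, C=50
Total completion time = 8 + 16 + 27 + 38 + 50 = 139

139


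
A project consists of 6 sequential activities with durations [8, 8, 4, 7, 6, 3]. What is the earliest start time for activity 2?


Activity 2 starts after activities 1 through 1 complete.
Predecessor durations: [8]
ES = 8 = 8

8


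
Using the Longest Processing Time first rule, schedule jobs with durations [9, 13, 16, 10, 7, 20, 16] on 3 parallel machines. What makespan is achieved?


Sort jobs in decreasing order (LPT): [20, 16, 16, 13, 10, 9, 7]
Assign each job to the least loaded machine:
  Machine 1: jobs [20, 9], load = 29
  Machine 2: jobs [16, 13], load = 29
  Machine 3: jobs [16, 10, 7], load = 33
Makespan = max load = 33

33


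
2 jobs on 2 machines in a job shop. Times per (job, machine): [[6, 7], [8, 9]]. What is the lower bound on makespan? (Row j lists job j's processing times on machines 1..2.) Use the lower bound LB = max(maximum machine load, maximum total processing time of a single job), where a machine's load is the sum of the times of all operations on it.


Machine loads:
  Machine 1: 6 + 8 = 14
  Machine 2: 7 + 9 = 16
Max machine load = 16
Job totals:
  Job 1: 13
  Job 2: 17
Max job total = 17
Lower bound = max(16, 17) = 17

17


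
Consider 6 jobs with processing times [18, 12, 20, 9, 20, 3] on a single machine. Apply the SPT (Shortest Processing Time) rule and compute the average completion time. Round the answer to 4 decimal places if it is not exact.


Sort jobs by processing time (SPT order): [3, 9, 12, 18, 20, 20]
Compute completion times sequentially:
  Job 1: processing = 3, completes at 3
  Job 2: processing = 9, completes at 12
  Job 3: processing = 12, completes at 24
  Job 4: processing = 18, completes at 42
  Job 5: processing = 20, completes at 62
  Job 6: processing = 20, completes at 82
Sum of completion times = 225
Average completion time = 225/6 = 37.5

37.5


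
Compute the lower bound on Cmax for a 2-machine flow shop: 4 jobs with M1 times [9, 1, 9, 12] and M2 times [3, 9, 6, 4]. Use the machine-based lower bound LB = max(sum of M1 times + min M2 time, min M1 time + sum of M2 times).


LB1 = sum(M1 times) + min(M2 times) = 31 + 3 = 34
LB2 = min(M1 times) + sum(M2 times) = 1 + 22 = 23
Lower bound = max(LB1, LB2) = max(34, 23) = 34

34


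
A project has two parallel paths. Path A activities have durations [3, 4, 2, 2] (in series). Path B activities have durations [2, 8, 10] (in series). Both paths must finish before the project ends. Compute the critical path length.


Path A total = 3 + 4 + 2 + 2 = 11
Path B total = 2 + 8 + 10 = 20
Critical path = longest path = max(11, 20) = 20

20


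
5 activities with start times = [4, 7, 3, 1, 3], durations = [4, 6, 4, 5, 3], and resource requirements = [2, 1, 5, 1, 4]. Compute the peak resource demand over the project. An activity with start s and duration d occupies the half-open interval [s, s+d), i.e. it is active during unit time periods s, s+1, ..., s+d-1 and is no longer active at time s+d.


Each activity i is active on [start_i, start_i + duration_i).
Compute total resource usage per time slot:
  t=0: active resources = [], total = 0
  t=1: active resources = [1], total = 1
  t=2: active resources = [1], total = 1
  t=3: active resources = [5, 1, 4], total = 10
  t=4: active resources = [2, 5, 1, 4], total = 12
  t=5: active resources = [2, 5, 1, 4], total = 12
  t=6: active resources = [2, 5], total = 7
  t=7: active resources = [2, 1], total = 3
  t=8: active resources = [1], total = 1
  t=9: active resources = [1], total = 1
  t=10: active resources = [1], total = 1
  t=11: active resources = [1], total = 1
  t=12: active resources = [1], total = 1
Peak resource demand = 12

12


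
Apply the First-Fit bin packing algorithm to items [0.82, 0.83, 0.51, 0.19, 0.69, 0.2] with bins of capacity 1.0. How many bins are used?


Place items sequentially using First-Fit:
  Item 0.82 -> new Bin 1
  Item 0.83 -> new Bin 2
  Item 0.51 -> new Bin 3
  Item 0.19 -> Bin 3 (now 0.7)
  Item 0.69 -> new Bin 4
  Item 0.2 -> Bin 3 (now 0.9)
Total bins used = 4

4


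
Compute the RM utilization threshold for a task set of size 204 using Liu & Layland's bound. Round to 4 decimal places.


Compute 2^(1/204) = 1.0034035593
Subtract 1: 1.0034035593 - 1 = 0.0034035593
Multiply by n: 204 * 0.0034035593 = 0.6943260972
Round to 4 dp: 0.6943

0.6943


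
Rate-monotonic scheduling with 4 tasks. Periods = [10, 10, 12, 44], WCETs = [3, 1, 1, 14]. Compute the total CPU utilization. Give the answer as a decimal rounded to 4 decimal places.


Compute individual utilizations (exact fractions):
  Task 1: C/T = 3/10 (approx. 0.3)
  Task 2: C/T = 1/10 (approx. 0.1)
  Task 3: C/T = 1/12 (approx. 0.0833)
  Task 4: C/T = 14/44 = 7/22 (approx. 0.3182)
Total utilization U = 3/10 + 1/10 + 1/12 + 7/22 = 529/660
Rounded to 4 decimal places: U = 0.8015
RM (Liu & Layland) bound for 4 tasks = 0.756828; compare with U = 529/660 (approx. 0.801515)
bound < U <= 1, so the RM sufficient condition is not met (inconclusive; an exact test such as response-time analysis is needed).

0.8015


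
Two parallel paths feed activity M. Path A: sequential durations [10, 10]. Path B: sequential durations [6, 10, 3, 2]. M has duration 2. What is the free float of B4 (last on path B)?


ES(B4) = sum of predecessors on chain B = 19
EF(B4) = ES + duration = 19 + 2 = 21
Successor of B4 is M. ES(M) = max(sum(A), sum(B)) = max(20, 21) = 21
Free float = ES(successor) - EF(current) = 21 - 21 = 0

0


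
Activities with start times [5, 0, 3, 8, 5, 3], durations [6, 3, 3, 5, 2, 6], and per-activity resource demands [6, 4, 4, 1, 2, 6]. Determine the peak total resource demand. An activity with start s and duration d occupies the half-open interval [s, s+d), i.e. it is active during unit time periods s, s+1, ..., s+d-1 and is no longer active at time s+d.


Each activity i is active on [start_i, start_i + duration_i).
Compute total resource usage per time slot:
  t=0: active resources = [4], total = 4
  t=1: active resources = [4], total = 4
  t=2: active resources = [4], total = 4
  t=3: active resources = [4, 6], total = 10
  t=4: active resources = [4, 6], total = 10
  t=5: active resources = [6, 4, 2, 6], total = 18
  t=6: active resources = [6, 2, 6], total = 14
  t=7: active resources = [6, 6], total = 12
  t=8: active resources = [6, 1, 6], total = 13
  t=9: active resources = [6, 1], total = 7
  t=10: active resources = [6, 1], total = 7
  t=11: active resources = [1], total = 1
  t=12: active resources = [1], total = 1
Peak resource demand = 18

18
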